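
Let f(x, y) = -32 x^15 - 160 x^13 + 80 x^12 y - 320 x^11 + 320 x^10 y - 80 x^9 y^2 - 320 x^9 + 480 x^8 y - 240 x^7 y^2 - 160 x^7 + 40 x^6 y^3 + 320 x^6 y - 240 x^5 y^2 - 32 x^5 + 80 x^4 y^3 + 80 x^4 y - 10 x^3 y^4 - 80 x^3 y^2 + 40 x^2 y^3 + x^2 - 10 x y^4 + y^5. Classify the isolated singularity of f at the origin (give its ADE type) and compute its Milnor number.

Type A4, Milnor number mu = 4.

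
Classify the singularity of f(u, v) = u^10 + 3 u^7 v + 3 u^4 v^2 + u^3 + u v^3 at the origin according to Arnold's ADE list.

E7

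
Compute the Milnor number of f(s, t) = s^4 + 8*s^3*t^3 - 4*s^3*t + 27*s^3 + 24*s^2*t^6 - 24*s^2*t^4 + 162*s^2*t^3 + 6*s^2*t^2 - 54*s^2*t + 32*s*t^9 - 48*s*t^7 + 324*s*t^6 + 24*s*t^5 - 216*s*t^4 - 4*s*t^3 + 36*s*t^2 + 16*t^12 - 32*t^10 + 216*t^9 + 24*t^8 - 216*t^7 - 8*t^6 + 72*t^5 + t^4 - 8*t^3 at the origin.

The Hessian of f at 0 has rank 0. Corank 2; j^3 = (3*s - 2*t)^3 is a perfect cube, so E-series; the 4-jet and mu = 6 give E_6.

6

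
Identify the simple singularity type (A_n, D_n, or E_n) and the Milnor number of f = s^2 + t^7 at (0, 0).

Type A6, Milnor number mu = 6.

The Hessian of f at 0 has rank 1. Corank 1: A-series; mu = 6 gives A_6.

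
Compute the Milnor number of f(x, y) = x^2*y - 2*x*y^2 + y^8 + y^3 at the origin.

The Hessian of f at 0 is [[0, 0], [0, 0]] with rank 0, so corank 2. A Groebner basis of the Jacobian ideal J(f) in C{x,y} is {x^2/8 + y^7 - y^2/8, x^3 - y^3, x*y - y^2}; counting standard monomials gives mu = 9. Corank 2; j^3 = y*(x - y)^2 has shape L^2 M (L != M), so D-series; mu = 9 gives D_9.

9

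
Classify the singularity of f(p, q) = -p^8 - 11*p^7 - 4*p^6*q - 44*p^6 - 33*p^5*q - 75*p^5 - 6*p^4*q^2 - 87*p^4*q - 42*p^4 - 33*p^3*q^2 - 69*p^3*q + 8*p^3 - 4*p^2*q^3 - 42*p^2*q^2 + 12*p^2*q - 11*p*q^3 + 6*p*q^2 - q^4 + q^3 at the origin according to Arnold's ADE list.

E_7

The Hessian of f at 0 has rank 0. Corank 2; j^3 = (2*p + q)^3 is a perfect cube, so E-series; the 4-jet and mu = 7 give E_7.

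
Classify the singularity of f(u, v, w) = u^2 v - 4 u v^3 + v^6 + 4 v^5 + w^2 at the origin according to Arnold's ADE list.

The Hessian of f at 0 has rank 1. Corank 2; j^3 = u^2*v has shape L^2 M (L != M), so D-series; mu = 7 gives D_7.

D_{7}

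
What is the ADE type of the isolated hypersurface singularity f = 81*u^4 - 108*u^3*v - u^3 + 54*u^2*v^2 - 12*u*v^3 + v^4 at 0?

E_{6}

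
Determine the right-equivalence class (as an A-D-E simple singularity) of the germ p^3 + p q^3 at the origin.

The Hessian of f at 0 has rank 0. Corank 2; j^3 = p^3 is a perfect cube, so E-series; the 4-jet and mu = 7 give E_7.

E7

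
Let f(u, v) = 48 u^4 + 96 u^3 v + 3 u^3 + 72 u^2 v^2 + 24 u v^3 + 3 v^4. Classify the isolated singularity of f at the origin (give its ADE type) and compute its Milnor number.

Type E6, Milnor number mu = 6.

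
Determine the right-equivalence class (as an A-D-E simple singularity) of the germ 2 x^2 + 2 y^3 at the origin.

The Hessian of f at 0 has rank 1. Corank 1: A-series; mu = 2 gives A_2.

A2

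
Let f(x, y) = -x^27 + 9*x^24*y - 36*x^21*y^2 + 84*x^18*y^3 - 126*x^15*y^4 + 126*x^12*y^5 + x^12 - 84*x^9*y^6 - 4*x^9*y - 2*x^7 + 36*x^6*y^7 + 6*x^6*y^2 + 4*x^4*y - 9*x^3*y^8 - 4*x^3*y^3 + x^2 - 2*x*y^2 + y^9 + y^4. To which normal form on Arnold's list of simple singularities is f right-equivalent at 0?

The Hessian of f at 0 has rank 1. Corank 1: A-series; mu = 8 gives A_8.

A_{8}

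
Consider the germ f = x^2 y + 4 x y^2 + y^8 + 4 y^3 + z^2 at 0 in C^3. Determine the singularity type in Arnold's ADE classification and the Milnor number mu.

The Hessian of f at 0 has rank 1. Corank 2; j^3 = y*(x + 2*y)^2 has shape L^2 M (L != M), so D-series; mu = 9 gives D_9.

Type D_9, Milnor number mu = 9.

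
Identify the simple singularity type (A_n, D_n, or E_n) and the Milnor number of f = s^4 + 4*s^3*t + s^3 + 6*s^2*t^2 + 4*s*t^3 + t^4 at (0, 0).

The Hessian of f at 0 has rank 0. Corank 2; j^3 = s^3 is a perfect cube, so E-series; the 4-jet and mu = 6 give E_6.

Type E_{6}, Milnor number mu = 6.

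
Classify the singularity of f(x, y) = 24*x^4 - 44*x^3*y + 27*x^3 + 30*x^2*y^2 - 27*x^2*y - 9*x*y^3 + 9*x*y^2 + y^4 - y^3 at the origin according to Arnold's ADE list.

The Hessian of f at 0 has rank 0. Corank 2; j^3 = (3*x - y)^3 is a perfect cube, so E-series; the 4-jet and mu = 7 give E_7.

E7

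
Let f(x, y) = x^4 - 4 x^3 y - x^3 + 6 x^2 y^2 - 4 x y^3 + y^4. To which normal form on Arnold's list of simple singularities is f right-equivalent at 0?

E_{6}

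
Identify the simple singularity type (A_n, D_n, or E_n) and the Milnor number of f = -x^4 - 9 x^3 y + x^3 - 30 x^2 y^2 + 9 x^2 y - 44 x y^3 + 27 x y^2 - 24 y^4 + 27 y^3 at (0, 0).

Type E_{7}, Milnor number mu = 7.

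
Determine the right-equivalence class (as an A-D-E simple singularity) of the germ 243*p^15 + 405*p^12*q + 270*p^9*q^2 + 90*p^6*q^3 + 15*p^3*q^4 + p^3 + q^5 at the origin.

The Hessian of f at 0 is [[0, 0], [0, 0]] with rank 0, so corank 2. A Groebner basis of the Jacobian ideal J(f) in C{p,q} is {q^4, p^2}; counting standard monomials gives mu = 8. Corank 2; j^3 = p^3 is a perfect cube, so E-series; the 5-jet and mu = 8 give E_8.

E_{8}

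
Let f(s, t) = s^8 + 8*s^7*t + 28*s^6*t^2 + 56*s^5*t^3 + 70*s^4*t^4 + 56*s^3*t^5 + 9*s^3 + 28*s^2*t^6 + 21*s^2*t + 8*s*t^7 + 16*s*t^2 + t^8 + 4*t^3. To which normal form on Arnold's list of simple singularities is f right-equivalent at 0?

The Hessian of f at 0 has rank 0. Corank 2; j^3 = (s + t)*(3*s + 2*t)^2 has shape L^2 M (L != M), so D-series; mu = 9 gives D_9.

D_{9}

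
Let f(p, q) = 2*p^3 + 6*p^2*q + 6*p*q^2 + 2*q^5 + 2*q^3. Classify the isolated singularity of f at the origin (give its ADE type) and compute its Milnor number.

Type E8, Milnor number mu = 8.

The Hessian of f at 0 has rank 0. Corank 2; j^3 = 2*(p + q)^3 is a perfect cube, so E-series; the 5-jet and mu = 8 give E_8.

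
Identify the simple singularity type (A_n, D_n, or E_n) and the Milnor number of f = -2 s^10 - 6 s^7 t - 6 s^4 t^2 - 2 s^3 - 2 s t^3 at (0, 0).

Type E_{7}, Milnor number mu = 7.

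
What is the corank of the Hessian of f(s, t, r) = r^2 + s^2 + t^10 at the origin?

Hessian at 0 has rank 2.

1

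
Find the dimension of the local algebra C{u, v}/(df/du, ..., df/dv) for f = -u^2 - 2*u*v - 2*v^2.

1

The Hessian of f at 0 has rank 2. Corank 0: nondegenerate Morse point, so A_1.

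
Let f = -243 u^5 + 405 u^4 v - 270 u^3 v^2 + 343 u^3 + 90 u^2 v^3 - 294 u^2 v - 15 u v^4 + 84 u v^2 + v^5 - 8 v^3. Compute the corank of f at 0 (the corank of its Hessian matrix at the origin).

Hessian at 0 has rank 0.

2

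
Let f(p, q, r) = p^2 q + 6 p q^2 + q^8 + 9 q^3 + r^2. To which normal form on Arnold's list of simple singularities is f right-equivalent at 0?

The Hessian of f at 0 has rank 1. Corank 2; j^3 = q*(p + 3*q)^2 has shape L^2 M (L != M), so D-series; mu = 9 gives D_9.

D9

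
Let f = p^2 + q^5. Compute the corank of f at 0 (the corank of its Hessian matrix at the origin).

1

The Hessian at 0 is [[2, 0], [0, 0]] of rank 1; hence corank 1.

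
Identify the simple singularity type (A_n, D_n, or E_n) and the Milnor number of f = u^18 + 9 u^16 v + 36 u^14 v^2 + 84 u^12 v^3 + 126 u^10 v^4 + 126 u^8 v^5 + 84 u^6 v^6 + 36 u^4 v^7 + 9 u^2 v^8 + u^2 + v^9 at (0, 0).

Type A_{8}, Milnor number mu = 8.

The Hessian of f at 0 is [[2, 0], [0, 0]] with rank 1, so corank 1. A Groebner basis of the Jacobian ideal J(f) in C{u,v} is {v^8, u}; counting standard monomials gives mu = 8. Corank 1: A-series; mu = 8 gives A_8.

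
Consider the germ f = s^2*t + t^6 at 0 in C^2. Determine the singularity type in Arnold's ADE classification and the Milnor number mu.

Type D_{7}, Milnor number mu = 7.

The Hessian of f at 0 has rank 0. Corank 2; j^3 = s^2*t has shape L^2 M (L != M), so D-series; mu = 7 gives D_7.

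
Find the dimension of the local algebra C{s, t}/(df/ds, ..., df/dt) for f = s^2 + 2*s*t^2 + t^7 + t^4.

6

The Hessian of f at 0 has rank 1. Corank 1: A-series; mu = 6 gives A_6.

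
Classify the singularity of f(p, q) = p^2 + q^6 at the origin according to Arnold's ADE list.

The Hessian of f at 0 has rank 1. Corank 1: A-series; mu = 5 gives A_5.

A5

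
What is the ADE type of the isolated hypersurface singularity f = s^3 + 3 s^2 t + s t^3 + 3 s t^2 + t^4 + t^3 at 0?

E_7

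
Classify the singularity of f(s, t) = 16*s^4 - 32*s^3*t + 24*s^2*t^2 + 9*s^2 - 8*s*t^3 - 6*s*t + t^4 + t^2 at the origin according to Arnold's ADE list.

A3

The Hessian of f at 0 is [[18, -6], [-6, 2]] with rank 1, so corank 1. A Groebner basis of the Jacobian ideal J(f) in C{s,t} is {t^3, s - t/3}; counting standard monomials gives mu = 3. Corank 1: A-series; mu = 3 gives A_3.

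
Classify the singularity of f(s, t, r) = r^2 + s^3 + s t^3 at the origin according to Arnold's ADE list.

E7

The Hessian of f at 0 is [[0, 0, 0], [0, 0, 0], [0, 0, 2]] with rank 1, so corank 2. A Groebner basis of the Jacobian ideal J(f) in C{s,t,r} is {s^3, s*t^2, 3*s^2 + t^3, r}; counting standard monomials gives mu = 7. Corank 2; j^3 = s^3 is a perfect cube, so E-series; the 4-jet and mu = 7 give E_7.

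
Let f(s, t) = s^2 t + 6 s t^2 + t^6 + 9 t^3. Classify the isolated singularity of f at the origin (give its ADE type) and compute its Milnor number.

The Hessian of f at 0 has rank 0. Corank 2; j^3 = t*(s + 3*t)^2 has shape L^2 M (L != M), so D-series; mu = 7 gives D_7.

Type D7, Milnor number mu = 7.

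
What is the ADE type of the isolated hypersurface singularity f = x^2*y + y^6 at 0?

The Hessian of f at 0 is [[0, 0], [0, 0]] with rank 0, so corank 2. A Groebner basis of the Jacobian ideal J(f) in C{x,y} is {x^2/6 + y^5, x^3, x*y}; counting standard monomials gives mu = 7. Corank 2; j^3 = x^2*y has shape L^2 M (L != M), so D-series; mu = 7 gives D_7.

D_{7}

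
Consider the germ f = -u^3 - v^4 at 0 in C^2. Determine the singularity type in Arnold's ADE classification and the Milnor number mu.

Type E6, Milnor number mu = 6.

The Hessian of f at 0 has rank 0. Corank 2; j^3 = -u^3 is a perfect cube, so E-series; the 4-jet and mu = 6 give E_6.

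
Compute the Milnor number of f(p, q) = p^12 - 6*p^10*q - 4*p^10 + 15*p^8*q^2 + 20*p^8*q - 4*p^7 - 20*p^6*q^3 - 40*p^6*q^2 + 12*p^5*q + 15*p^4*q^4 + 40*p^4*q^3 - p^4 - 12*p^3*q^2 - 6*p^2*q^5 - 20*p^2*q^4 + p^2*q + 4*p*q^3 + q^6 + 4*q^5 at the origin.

7

The Hessian of f at 0 has rank 0. Corank 2; j^3 = p^2*q has shape L^2 M (L != M), so D-series; mu = 7 gives D_7.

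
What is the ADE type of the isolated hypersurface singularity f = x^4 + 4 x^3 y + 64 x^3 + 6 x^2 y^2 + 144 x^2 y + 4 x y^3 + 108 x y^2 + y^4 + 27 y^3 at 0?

E_{6}

The Hessian of f at 0 is [[0, 0], [0, 0]] with rank 0, so corank 2. A Groebner basis of the Jacobian ideal J(f) in C{x,y} is {y^4, x*y^2 + 5*y^3/6, x^2 + 3*x*y/2 + 9*y^2/16}; counting standard monomials gives mu = 6. Corank 2; j^3 = (4*x + 3*y)^3 is a perfect cube, so E-series; the 4-jet and mu = 6 give E_6.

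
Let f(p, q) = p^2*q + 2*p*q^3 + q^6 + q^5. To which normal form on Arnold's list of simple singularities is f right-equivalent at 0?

D_{7}

The Hessian of f at 0 has rank 0. Corank 2; j^3 = p^2*q has shape L^2 M (L != M), so D-series; mu = 7 gives D_7.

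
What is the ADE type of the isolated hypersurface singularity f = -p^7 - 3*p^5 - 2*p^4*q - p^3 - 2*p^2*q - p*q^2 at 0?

D_{6}

The Hessian of f at 0 has rank 0. Corank 2; j^3 = -p*(p + q)^2 has shape L^2 M (L != M), so D-series; mu = 6 gives D_6.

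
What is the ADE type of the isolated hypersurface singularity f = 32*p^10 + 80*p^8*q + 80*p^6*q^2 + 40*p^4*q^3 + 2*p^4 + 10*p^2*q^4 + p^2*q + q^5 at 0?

D_6

The Hessian of f at 0 has rank 0. Corank 2; j^3 = p^2*q has shape L^2 M (L != M), so D-series; mu = 6 gives D_6.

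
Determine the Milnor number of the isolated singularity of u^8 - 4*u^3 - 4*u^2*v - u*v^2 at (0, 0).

The Hessian of f at 0 has rank 0. Corank 2; j^3 = -u*(2*u + v)^2 has shape L^2 M (L != M), so D-series; mu = 9 gives D_9.

9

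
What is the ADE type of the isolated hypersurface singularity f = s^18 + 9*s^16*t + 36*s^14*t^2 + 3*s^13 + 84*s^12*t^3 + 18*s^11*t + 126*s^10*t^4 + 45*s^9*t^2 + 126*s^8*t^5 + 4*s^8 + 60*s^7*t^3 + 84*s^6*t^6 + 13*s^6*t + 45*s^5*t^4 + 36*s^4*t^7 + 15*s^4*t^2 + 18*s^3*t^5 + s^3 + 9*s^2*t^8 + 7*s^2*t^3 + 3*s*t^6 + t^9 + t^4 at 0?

E_6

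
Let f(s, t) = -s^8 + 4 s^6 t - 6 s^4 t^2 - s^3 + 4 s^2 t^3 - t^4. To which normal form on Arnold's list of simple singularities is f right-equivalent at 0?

The Hessian of f at 0 is [[0, 0], [0, 0]] with rank 0, so corank 2. A Groebner basis of the Jacobian ideal J(f) in C{s,t} is {t^3, s^2}; counting standard monomials gives mu = 6. Corank 2; j^3 = -s^3 is a perfect cube, so E-series; the 4-jet and mu = 6 give E_6.

E_{6}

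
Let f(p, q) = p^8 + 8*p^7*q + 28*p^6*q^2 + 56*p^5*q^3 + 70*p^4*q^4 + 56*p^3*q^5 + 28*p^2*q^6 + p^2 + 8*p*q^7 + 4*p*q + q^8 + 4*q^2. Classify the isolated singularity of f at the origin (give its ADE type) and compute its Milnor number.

Type A_{7}, Milnor number mu = 7.

The Hessian of f at 0 has rank 1. Corank 1: A-series; mu = 7 gives A_7.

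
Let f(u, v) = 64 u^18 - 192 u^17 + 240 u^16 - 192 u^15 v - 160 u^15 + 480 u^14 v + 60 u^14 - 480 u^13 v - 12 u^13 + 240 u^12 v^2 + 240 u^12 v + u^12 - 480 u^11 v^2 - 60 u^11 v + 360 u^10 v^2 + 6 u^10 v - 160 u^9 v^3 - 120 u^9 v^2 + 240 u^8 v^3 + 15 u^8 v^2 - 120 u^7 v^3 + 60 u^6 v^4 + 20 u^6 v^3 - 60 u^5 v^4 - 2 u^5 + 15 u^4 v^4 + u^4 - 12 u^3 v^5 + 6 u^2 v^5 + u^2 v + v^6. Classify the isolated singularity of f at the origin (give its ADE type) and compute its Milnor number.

The Hessian of f at 0 is [[0, 0], [0, 0]] with rank 0, so corank 2. A Groebner basis of the Jacobian ideal J(f) in C{u,v} is {u^2/6 + v^5, u^3, u*v}; counting standard monomials gives mu = 7. Corank 2; j^3 = u^2*v has shape L^2 M (L != M), so D-series; mu = 7 gives D_7.

Type D_7, Milnor number mu = 7.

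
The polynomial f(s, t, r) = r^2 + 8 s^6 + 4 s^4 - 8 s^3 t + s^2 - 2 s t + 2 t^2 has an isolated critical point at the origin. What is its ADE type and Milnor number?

The Hessian of f at 0 is [[2, -2, 0], [-2, 4, 0], [0, 0, 2]] with rank 3, so corank 0. A Groebner basis of the Jacobian ideal J(f) in C{s,t,r} is {s, t, r}; counting standard monomials gives mu = 1. Corank 0: nondegenerate Morse point, so A_1.

Type A_1, Milnor number mu = 1.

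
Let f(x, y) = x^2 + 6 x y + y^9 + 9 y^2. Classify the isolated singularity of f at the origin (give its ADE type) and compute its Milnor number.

Type A_{8}, Milnor number mu = 8.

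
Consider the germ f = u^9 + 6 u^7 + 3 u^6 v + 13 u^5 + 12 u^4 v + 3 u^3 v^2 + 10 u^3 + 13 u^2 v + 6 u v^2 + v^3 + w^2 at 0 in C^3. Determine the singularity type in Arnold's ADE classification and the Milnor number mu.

The Hessian of f at 0 has rank 1. Corank 2; j^3 = (2*u + v)*(5*u^2 + 4*u*v + v^2) splits into three distinct lines over C (the quadratic factor has nonzero discriminant), so D_4.

Type D4, Milnor number mu = 4.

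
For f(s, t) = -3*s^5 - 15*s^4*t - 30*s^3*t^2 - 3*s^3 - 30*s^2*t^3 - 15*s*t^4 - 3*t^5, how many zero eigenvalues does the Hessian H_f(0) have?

2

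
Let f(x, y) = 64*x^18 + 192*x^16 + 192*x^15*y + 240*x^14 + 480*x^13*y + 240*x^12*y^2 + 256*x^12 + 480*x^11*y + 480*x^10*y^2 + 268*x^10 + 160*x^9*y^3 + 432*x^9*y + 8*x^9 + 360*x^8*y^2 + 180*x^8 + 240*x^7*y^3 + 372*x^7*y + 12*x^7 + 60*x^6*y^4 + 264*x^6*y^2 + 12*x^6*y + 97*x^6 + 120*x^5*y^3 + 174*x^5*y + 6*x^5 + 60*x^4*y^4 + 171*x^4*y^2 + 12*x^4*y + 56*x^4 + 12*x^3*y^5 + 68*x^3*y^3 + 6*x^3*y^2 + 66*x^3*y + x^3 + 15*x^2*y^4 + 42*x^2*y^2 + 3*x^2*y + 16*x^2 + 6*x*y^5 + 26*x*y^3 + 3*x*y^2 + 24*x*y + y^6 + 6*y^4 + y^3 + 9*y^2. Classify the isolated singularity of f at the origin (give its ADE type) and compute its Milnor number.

The Hessian of f at 0 is [[32, 24], [24, 18]] with rank 1, so corank 1. A Groebner basis of the Jacobian ideal J(f) in C{x,y} is {y^2, x + 3*y/4}; counting standard monomials gives mu = 2. Corank 1: A-series; mu = 2 gives A_2.

Type A_2, Milnor number mu = 2.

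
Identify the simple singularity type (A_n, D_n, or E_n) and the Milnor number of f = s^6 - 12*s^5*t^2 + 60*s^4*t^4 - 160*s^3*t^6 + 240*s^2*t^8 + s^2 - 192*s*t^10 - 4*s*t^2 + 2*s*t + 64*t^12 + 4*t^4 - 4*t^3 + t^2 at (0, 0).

Type A5, Milnor number mu = 5.

The Hessian of f at 0 has rank 1. Corank 1: A-series; mu = 5 gives A_5.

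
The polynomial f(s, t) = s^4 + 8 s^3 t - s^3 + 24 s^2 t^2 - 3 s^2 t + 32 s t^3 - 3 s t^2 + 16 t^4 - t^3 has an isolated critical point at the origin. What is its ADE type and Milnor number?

Type E6, Milnor number mu = 6.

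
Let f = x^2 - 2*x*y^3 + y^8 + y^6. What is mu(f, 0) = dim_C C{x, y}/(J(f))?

7

The Hessian of f at 0 has rank 1. Corank 1: A-series; mu = 7 gives A_7.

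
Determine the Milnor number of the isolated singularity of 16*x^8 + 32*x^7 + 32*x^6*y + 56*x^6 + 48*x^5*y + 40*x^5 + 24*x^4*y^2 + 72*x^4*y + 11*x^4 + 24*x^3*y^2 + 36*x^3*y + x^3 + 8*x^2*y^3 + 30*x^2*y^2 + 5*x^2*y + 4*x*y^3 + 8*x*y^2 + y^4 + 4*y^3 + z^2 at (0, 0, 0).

5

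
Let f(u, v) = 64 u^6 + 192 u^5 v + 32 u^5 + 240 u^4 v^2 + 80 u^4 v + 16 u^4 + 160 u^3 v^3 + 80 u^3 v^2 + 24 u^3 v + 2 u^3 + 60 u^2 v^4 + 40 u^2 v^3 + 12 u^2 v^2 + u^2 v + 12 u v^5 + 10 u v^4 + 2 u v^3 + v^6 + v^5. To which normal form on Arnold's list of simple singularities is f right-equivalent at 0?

The Hessian of f at 0 has rank 0. Corank 2; j^3 = u^2*(2*u + v) has shape L^2 M (L != M), so D-series; mu = 7 gives D_7.

D_{7}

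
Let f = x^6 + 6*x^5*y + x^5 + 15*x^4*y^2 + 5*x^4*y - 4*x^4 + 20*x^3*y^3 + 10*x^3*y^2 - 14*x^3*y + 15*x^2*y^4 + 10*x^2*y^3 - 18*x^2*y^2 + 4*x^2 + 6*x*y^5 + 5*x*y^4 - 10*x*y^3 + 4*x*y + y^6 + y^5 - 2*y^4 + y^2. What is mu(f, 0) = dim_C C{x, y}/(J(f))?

The Hessian of f at 0 is [[8, 4], [4, 2]] with rank 1, so corank 1. A Groebner basis of the Jacobian ideal J(f) in C{x,y} is {-16*x + y^3 - 8*y, x^2 - y^2/4, x*y + y^2/2}; counting standard monomials gives mu = 4. Corank 1: A-series; mu = 4 gives A_4.

4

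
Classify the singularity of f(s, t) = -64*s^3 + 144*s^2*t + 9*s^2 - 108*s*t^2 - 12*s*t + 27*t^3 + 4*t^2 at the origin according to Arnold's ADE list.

A2

The Hessian of f at 0 has rank 1. Corank 1: A-series; mu = 2 gives A_2.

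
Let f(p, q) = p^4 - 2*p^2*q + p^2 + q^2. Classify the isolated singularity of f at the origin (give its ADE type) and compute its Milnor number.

The Hessian of f at 0 is [[2, 0], [0, 2]] with rank 2, so corank 0. A Groebner basis of the Jacobian ideal J(f) in C{p,q} is {p, q}; counting standard monomials gives mu = 1. Corank 0: nondegenerate Morse point, so A_1.

Type A_1, Milnor number mu = 1.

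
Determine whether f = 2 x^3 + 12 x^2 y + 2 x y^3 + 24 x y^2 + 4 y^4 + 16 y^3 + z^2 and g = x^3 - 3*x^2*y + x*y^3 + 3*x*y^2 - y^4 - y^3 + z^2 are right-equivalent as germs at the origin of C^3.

Yes.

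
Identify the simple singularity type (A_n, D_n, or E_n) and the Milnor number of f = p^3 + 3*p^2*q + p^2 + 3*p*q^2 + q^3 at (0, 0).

Type A_{2}, Milnor number mu = 2.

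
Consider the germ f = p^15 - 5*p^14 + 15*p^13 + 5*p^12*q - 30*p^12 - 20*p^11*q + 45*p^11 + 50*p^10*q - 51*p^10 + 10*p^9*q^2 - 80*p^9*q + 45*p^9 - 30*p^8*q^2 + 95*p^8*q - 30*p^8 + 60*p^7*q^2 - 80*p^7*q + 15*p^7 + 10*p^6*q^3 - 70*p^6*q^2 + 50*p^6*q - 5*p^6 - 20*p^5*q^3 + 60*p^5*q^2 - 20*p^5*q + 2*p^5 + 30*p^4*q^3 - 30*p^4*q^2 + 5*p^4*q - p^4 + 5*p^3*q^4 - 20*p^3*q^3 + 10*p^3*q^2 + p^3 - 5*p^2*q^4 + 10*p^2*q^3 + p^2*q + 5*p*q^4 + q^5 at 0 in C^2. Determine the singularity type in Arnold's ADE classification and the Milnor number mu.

Type D_{6}, Milnor number mu = 6.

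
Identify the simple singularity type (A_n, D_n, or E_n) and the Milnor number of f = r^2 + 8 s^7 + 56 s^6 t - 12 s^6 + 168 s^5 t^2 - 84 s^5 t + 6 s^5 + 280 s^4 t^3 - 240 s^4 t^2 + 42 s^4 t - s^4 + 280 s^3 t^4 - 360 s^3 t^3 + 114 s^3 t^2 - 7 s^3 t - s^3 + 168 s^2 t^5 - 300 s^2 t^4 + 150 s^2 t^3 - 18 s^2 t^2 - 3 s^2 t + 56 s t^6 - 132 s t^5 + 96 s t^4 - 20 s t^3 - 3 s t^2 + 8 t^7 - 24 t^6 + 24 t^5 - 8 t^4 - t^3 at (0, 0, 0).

Type E_{7}, Milnor number mu = 7.

The Hessian of f at 0 has rank 1. Corank 2; j^3 = -(s + t)^3 is a perfect cube, so E-series; the 4-jet and mu = 7 give E_7.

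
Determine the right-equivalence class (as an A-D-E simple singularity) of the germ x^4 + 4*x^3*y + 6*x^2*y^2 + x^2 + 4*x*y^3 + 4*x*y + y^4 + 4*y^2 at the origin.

A_{3}

The Hessian of f at 0 is [[2, 4], [4, 8]] with rank 1, so corank 1. A Groebner basis of the Jacobian ideal J(f) in C{x,y} is {y^3, x + 2*y}; counting standard monomials gives mu = 3. Corank 1: A-series; mu = 3 gives A_3.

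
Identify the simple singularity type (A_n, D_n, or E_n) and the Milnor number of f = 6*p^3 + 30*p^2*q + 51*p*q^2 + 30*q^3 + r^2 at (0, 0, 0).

The Hessian of f at 0 has rank 1. Corank 2; j^3 = 3*(p + 2*q)*(2*p^2 + 6*p*q + 5*q^2) splits into three distinct lines over C (the quadratic factor has nonzero discriminant), so D_4.

Type D_4, Milnor number mu = 4.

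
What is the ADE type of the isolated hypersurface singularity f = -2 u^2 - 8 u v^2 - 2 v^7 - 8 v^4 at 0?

A_6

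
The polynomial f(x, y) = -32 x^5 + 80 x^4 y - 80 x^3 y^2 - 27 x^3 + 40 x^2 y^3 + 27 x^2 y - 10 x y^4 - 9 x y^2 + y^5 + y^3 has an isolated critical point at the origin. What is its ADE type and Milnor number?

Type E8, Milnor number mu = 8.

The Hessian of f at 0 has rank 0. Corank 2; j^3 = -(3*x - y)^3 is a perfect cube, so E-series; the 5-jet and mu = 8 give E_8.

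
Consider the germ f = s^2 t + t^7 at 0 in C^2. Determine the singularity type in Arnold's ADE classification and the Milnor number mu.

Type D8, Milnor number mu = 8.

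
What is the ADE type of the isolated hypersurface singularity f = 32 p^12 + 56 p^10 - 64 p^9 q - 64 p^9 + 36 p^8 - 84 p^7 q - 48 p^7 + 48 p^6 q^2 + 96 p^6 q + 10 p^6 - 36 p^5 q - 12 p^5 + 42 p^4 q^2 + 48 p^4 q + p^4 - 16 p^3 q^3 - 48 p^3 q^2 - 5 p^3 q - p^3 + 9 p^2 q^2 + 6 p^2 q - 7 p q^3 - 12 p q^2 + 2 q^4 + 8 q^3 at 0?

E_{7}

The Hessian of f at 0 has rank 0. Corank 2; j^3 = -(p - 2*q)^3 is a perfect cube, so E-series; the 4-jet and mu = 7 give E_7.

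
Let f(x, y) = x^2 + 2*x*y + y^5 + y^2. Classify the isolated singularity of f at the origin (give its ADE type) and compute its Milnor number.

The Hessian of f at 0 has rank 1. Corank 1: A-series; mu = 4 gives A_4.

Type A4, Milnor number mu = 4.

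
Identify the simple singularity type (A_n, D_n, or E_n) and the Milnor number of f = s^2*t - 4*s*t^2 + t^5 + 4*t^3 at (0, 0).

The Hessian of f at 0 has rank 0. Corank 2; j^3 = t*(s - 2*t)^2 has shape L^2 M (L != M), so D-series; mu = 6 gives D_6.

Type D6, Milnor number mu = 6.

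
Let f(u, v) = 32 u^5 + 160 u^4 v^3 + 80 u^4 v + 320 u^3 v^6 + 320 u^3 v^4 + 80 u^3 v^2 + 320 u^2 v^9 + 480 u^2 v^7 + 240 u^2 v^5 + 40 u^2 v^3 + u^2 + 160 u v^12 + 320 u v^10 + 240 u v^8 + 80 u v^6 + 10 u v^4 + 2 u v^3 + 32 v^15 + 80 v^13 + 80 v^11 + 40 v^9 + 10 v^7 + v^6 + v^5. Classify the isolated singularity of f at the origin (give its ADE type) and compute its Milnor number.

The Hessian of f at 0 is [[2, 0], [0, 0]] with rank 1, so corank 1. A Groebner basis of the Jacobian ideal J(f) in C{u,v} is {u + v^3, u^2, u*v}; counting standard monomials gives mu = 4. Corank 1: A-series; mu = 4 gives A_4.

Type A4, Milnor number mu = 4.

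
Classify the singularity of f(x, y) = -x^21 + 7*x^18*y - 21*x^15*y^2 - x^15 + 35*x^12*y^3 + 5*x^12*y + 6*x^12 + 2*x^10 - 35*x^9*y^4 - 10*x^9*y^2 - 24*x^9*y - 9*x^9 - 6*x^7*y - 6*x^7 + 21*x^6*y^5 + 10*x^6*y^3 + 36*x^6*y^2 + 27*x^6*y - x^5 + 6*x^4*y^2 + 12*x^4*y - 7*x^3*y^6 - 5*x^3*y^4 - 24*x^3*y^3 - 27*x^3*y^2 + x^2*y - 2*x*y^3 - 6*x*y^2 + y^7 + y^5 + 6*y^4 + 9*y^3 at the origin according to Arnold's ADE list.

D_{8}

The Hessian of f at 0 is [[0, 0], [0, 0]] with rank 0, so corank 2. A Groebner basis of the Jacobian ideal J(f) in C{x,y} is {-40092*x^2/1605277 + x*y^3 + 1701*x*y^2/1605277 + 8087384*x*y/43342479 - 1730261*y^3/43342479 - 4839932*y^2/14447493, -20115*x^2/1605277 + 7460*x*y^2/1605277 + 140352*x*y/1605277 + y^4 - 42042*y^3/1605277 - 240021*y^2/1605277, x^3 + 362821*x^2/1605277 - 43886038*x*y^2/1605277 - 6537472*x*y/4815831 + 264953599*y^3/4815831 + 3272083*y^2/1605277, x^2*y + 40341*x^2/1605277 - 9692112*x*y^2/1605277 - 6541945*x*y/43342479 + 394985464*y^3/43342479 + 3274324*y^2/14447493}; counting standard monomials gives mu = 8. Corank 2; j^3 = y*(x - 3*y)^2 has shape L^2 M (L != M), so D-series; mu = 8 gives D_8.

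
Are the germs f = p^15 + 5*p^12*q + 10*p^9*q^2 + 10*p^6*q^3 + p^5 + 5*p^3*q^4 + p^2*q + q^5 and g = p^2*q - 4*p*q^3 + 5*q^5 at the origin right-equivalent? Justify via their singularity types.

Yes.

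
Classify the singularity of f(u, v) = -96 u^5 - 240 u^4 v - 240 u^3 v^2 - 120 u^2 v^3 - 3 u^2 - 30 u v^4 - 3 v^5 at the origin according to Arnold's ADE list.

A_{4}

The Hessian of f at 0 has rank 1. Corank 1: A-series; mu = 4 gives A_4.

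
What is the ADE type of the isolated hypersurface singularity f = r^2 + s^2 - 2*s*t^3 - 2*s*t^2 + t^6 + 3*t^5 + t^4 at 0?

The Hessian of f at 0 has rank 2. Corank 1: A-series; mu = 4 gives A_4.

A_4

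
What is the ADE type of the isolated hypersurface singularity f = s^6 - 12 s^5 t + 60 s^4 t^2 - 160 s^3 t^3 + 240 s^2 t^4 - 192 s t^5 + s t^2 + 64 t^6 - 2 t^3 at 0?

D_{7}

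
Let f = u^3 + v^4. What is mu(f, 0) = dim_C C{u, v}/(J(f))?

6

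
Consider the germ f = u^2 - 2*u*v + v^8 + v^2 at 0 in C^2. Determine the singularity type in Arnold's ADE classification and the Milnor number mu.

Type A_{7}, Milnor number mu = 7.

The Hessian of f at 0 is [[2, -2], [-2, 2]] with rank 1, so corank 1. A Groebner basis of the Jacobian ideal J(f) in C{u,v} is {v^7, u - v}; counting standard monomials gives mu = 7. Corank 1: A-series; mu = 7 gives A_7.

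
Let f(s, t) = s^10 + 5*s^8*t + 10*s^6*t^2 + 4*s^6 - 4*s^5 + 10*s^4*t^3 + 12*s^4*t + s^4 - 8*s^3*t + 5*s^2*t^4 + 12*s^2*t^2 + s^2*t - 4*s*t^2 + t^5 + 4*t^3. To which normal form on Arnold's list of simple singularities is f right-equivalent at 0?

The Hessian of f at 0 has rank 0. Corank 2; j^3 = t*(s - 2*t)^2 has shape L^2 M (L != M), so D-series; mu = 6 gives D_6.

D_6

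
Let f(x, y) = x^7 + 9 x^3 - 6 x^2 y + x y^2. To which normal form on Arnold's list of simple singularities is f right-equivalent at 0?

The Hessian of f at 0 is [[0, 0], [0, 0]] with rank 0, so corank 2. A Groebner basis of the Jacobian ideal J(f) in C{x,y} is {-2187*x*y/7 + y^6 + 729*y^2/7, x*y^2 - y^3/3, x^2 - x*y/3}; counting standard monomials gives mu = 8. Corank 2; j^3 = x*(3*x - y)^2 has shape L^2 M (L != M), so D-series; mu = 8 gives D_8.

D_8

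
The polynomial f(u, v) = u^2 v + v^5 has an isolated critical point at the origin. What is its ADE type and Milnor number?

Type D6, Milnor number mu = 6.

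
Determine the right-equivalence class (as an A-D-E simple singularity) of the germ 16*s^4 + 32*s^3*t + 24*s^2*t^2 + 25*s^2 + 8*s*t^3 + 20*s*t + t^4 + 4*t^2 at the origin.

A_3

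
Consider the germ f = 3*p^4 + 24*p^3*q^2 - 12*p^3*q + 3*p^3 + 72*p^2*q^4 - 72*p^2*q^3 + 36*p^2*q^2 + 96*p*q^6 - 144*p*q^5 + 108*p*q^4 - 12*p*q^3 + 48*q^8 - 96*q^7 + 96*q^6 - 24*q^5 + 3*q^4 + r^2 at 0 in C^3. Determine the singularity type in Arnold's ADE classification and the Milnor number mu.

The Hessian of f at 0 is [[0, 0, 0], [0, 0, 0], [0, 0, 2]] with rank 1, so corank 2. A Groebner basis of the Jacobian ideal J(f) in C{p,q,r} is {p^3, p^2*q, p^2/4 + p*q^2, 3*p^2/4 + q^3, r}; counting standard monomials gives mu = 6. Corank 2; j^3 = 3*p^3 is a perfect cube, so E-series; the 4-jet and mu = 6 give E_6.

Type E_6, Milnor number mu = 6.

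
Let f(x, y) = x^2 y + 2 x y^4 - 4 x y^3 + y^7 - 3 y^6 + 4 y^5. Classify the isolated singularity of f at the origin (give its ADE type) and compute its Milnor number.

Type D_7, Milnor number mu = 7.

The Hessian of f at 0 has rank 0. Corank 2; j^3 = x^2*y has shape L^2 M (L != M), so D-series; mu = 7 gives D_7.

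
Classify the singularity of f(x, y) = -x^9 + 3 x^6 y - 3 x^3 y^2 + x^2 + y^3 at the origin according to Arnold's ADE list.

A_2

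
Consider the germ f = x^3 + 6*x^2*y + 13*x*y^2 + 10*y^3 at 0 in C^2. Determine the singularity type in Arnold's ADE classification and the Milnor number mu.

Type D_{4}, Milnor number mu = 4.

The Hessian of f at 0 has rank 0. Corank 2; j^3 = (x + 2*y)*(x^2 + 4*x*y + 5*y^2) splits into three distinct lines over C (the quadratic factor has nonzero discriminant), so D_4.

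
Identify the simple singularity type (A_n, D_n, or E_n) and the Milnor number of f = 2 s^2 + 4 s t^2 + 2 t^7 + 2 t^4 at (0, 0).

The Hessian of f at 0 is [[4, 0], [0, 0]] with rank 1, so corank 1. A Groebner basis of the Jacobian ideal J(f) in C{s,t} is {s^3, s + t^2}; counting standard monomials gives mu = 6. Corank 1: A-series; mu = 6 gives A_6.

Type A6, Milnor number mu = 6.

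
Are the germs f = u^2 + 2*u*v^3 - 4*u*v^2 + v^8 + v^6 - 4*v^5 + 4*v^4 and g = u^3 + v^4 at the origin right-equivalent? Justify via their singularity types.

No.

The Hessian of f at 0 has rank 1. Corank 1: A-series; mu = 7 gives A_7. The Hessian of g at 0 has rank 0. Corank 2; j^3 = u^3 is a perfect cube, so E-series; the 4-jet and mu = 6 give E_6. f is A_7 but g is E_6, hence not right-equivalent.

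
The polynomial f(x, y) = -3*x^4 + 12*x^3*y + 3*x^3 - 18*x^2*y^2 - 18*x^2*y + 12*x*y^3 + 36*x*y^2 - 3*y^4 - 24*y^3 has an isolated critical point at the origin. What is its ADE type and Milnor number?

Type E6, Milnor number mu = 6.

The Hessian of f at 0 has rank 0. Corank 2; j^3 = 3*(x - 2*y)^3 is a perfect cube, so E-series; the 4-jet and mu = 6 give E_6.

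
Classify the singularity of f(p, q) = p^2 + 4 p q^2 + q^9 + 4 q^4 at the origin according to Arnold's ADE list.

The Hessian of f at 0 has rank 1. Corank 1: A-series; mu = 8 gives A_8.

A_8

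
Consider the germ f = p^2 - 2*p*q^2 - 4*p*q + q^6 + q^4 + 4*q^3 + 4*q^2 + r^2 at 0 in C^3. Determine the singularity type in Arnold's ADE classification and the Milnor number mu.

Type A_{5}, Milnor number mu = 5.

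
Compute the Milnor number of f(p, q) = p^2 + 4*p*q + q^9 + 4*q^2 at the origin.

8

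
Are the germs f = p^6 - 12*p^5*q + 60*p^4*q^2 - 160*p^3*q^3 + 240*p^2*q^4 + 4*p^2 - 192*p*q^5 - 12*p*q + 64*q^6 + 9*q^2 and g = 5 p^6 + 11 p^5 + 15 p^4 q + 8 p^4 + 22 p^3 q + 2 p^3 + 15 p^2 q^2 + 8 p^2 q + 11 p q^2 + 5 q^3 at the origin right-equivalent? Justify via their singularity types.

No.

The Hessian of f at 0 has rank 1. Corank 1: A-series; mu = 5 gives A_5. The Hessian of g at 0 has rank 0. Corank 2; j^3 = (p + q)*(2*p^2 + 6*p*q + 5*q^2) splits into three distinct lines over C (the quadratic factor has nonzero discriminant), so D_4. f is A_5 but g is D_4, hence not right-equivalent.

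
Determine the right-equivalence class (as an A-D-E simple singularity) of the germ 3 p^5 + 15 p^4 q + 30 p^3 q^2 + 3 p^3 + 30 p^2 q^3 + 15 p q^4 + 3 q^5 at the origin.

The Hessian of f at 0 is [[0, 0], [0, 0]] with rank 0, so corank 2. A Groebner basis of the Jacobian ideal J(f) in C{p,q} is {q^5, p*q^3 + q^4/4, p^2}; counting standard monomials gives mu = 8. Corank 2; j^3 = 3*p^3 is a perfect cube, so E-series; the 5-jet and mu = 8 give E_8.

E_8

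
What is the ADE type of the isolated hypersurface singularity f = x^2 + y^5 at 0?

A_{4}

The Hessian of f at 0 is [[2, 0], [0, 0]] with rank 1, so corank 1. A Groebner basis of the Jacobian ideal J(f) in C{x,y} is {y^4, x}; counting standard monomials gives mu = 4. Corank 1: A-series; mu = 4 gives A_4.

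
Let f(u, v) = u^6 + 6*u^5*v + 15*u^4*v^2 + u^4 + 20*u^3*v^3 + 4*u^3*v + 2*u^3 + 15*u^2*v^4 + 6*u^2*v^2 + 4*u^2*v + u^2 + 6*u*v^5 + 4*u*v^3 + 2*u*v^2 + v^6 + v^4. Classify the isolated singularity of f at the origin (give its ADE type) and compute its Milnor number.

Type A5, Milnor number mu = 5.

The Hessian of f at 0 has rank 1. Corank 1: A-series; mu = 5 gives A_5.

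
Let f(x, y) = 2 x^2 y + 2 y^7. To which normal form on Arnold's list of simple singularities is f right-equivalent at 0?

D_{8}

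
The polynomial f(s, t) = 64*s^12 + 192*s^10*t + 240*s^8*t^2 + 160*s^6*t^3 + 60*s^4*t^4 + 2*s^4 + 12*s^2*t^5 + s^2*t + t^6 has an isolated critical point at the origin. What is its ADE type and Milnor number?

The Hessian of f at 0 has rank 0. Corank 2; j^3 = s^2*t has shape L^2 M (L != M), so D-series; mu = 7 gives D_7.

Type D_{7}, Milnor number mu = 7.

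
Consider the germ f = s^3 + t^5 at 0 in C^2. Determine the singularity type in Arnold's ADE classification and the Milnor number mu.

Type E_{8}, Milnor number mu = 8.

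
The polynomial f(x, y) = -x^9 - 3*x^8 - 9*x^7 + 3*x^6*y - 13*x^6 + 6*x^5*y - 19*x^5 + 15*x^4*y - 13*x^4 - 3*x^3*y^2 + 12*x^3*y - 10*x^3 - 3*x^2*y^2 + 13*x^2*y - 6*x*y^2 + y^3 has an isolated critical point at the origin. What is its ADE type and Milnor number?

Type D_4, Milnor number mu = 4.

The Hessian of f at 0 has rank 0. Corank 2; j^3 = -(2*x - y)*(5*x^2 - 4*x*y + y^2) splits into three distinct lines over C (the quadratic factor has nonzero discriminant), so D_4.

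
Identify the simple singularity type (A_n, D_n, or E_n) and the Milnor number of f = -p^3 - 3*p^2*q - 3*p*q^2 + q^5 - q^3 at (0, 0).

Type E8, Milnor number mu = 8.

The Hessian of f at 0 has rank 0. Corank 2; j^3 = -(p + q)^3 is a perfect cube, so E-series; the 5-jet and mu = 8 give E_8.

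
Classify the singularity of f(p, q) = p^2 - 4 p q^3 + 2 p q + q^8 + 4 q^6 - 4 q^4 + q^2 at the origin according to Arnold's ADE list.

A_{7}

The Hessian of f at 0 is [[2, 2], [2, 2]] with rank 1, so corank 1. A Groebner basis of the Jacobian ideal J(f) in C{p,q} is {p^3 - 3*p*q^2 - p - q, p^2*q + 2*p*q^2 + p/2 + q/2, -p/2 + q^3 - q/2}; counting standard monomials gives mu = 7. Corank 1: A-series; mu = 7 gives A_7.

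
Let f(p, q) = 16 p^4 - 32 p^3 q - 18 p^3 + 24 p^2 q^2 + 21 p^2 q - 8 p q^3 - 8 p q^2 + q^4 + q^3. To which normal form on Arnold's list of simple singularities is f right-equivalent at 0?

D5

The Hessian of f at 0 is [[0, 0], [0, 0]] with rank 0, so corank 2. A Groebner basis of the Jacobian ideal J(f) in C{p,q} is {p*q^2 + 27*p*q/8 - 9*q^2/8, 81*p*q/8 + q^3 - 27*q^2/8, p^2 - 5*p*q/6 + q^2/6}; counting standard monomials gives mu = 5. Corank 2; j^3 = -(2*p - q)*(3*p - q)^2 has shape L^2 M (L != M), so D-series; mu = 5 gives D_5.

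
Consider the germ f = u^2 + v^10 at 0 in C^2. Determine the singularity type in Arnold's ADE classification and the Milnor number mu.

Type A_{9}, Milnor number mu = 9.

The Hessian of f at 0 is [[2, 0], [0, 0]] with rank 1, so corank 1. A Groebner basis of the Jacobian ideal J(f) in C{u,v} is {v^9, u}; counting standard monomials gives mu = 9. Corank 1: A-series; mu = 9 gives A_9.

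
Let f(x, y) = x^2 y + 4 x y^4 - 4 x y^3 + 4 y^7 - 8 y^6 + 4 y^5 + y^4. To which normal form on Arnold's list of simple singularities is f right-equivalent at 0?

D_{5}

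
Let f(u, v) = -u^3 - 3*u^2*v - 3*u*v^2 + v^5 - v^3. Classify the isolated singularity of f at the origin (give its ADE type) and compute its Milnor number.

Type E_8, Milnor number mu = 8.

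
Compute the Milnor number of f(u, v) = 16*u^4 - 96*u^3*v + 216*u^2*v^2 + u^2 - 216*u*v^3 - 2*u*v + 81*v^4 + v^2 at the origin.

3

The Hessian of f at 0 has rank 1. Corank 1: A-series; mu = 3 gives A_3.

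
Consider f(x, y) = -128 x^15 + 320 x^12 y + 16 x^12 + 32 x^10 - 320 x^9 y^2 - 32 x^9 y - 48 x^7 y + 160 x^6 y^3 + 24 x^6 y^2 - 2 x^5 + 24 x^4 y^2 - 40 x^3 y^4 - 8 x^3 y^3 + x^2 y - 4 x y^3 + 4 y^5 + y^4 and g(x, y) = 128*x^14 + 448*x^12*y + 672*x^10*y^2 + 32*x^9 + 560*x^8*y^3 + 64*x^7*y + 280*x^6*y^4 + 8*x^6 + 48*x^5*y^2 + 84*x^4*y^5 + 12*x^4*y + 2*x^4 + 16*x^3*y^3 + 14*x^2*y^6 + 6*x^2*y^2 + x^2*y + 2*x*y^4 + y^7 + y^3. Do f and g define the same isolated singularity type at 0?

No.

The Hessian of f at 0 has rank 0. Corank 2; j^3 = x^2*y has shape L^2 M (L != M), so D-series; mu = 5 gives D_5. The Hessian of g at 0 has rank 0. Corank 2; j^3 = y*(x^2 + y^2) splits into three distinct lines over C (the quadratic factor has nonzero discriminant), so D_4. f is D_5 but g is D_4, hence not right-equivalent.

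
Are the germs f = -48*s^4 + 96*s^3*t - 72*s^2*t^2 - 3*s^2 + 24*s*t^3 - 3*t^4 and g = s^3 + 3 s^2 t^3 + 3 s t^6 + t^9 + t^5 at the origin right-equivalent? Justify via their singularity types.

The Hessian of f at 0 is [[-6, 0], [0, 0]] with rank 1, so corank 1. A Groebner basis of the Jacobian ideal J(f) in C{s,t} is {t^3, s}; counting standard monomials gives mu = 3. Corank 1: A-series; mu = 3 gives A_3. The Hessian of g at 0 is [[0, 0], [0, 0]] with rank 0, so corank 2. A Groebner basis of the Jacobian ideal J(g) in C{s,t} is {s^2/2 + s*t^3, t^4, s^3, s^2*t}; counting standard monomials gives mu = 8. Corank 2; j^3 = s^3 is a perfect cube, so E-series; the 5-jet and mu = 8 give E_8. f is A_3 but g is E_8, hence not right-equivalent.

No.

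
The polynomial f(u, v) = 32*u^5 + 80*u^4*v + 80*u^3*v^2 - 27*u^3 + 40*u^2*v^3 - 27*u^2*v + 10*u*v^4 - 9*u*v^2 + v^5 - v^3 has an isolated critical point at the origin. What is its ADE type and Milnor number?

The Hessian of f at 0 has rank 0. Corank 2; j^3 = -(3*u + v)^3 is a perfect cube, so E-series; the 5-jet and mu = 8 give E_8.

Type E8, Milnor number mu = 8.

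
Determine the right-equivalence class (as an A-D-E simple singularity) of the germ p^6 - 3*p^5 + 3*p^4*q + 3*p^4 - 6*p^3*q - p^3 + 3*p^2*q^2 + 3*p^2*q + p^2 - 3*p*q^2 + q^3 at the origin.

The Hessian of f at 0 has rank 1. Corank 1: A-series; mu = 2 gives A_2.

A_{2}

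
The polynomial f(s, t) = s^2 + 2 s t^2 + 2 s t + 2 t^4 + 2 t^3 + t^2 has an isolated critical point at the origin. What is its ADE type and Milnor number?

The Hessian of f at 0 is [[2, 2], [2, 2]] with rank 1, so corank 1. A Groebner basis of the Jacobian ideal J(f) in C{s,t} is {s^2 + s + t, s*t - s - t, s + t^2 + t}; counting standard monomials gives mu = 3. Corank 1: A-series; mu = 3 gives A_3.

Type A_3, Milnor number mu = 3.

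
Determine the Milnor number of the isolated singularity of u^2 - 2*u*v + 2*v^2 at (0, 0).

1

The Hessian of f at 0 has rank 2. Corank 0: nondegenerate Morse point, so A_1.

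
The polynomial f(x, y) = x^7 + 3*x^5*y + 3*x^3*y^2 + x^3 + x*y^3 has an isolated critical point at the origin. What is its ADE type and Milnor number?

Type E_{7}, Milnor number mu = 7.

The Hessian of f at 0 is [[0, 0], [0, 0]] with rank 0, so corank 2. A Groebner basis of the Jacobian ideal J(f) in C{x,y} is {x^3, x*y^2, 3*x^2 + y^3}; counting standard monomials gives mu = 7. Corank 2; j^3 = x^3 is a perfect cube, so E-series; the 4-jet and mu = 7 give E_7.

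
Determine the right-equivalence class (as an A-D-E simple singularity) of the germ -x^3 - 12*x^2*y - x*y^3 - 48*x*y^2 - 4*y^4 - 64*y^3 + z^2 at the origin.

E_7

The Hessian of f at 0 is [[0, 0, 0], [0, 0, 0], [0, 0, 2]] with rank 1, so corank 2. A Groebner basis of the Jacobian ideal J(f) in C{x,y,z} is {x^3 + 12*x^2*y + 384*x^2 + 3072*x*y + 6144*y^2, -12*x^2 + x*y^2 - 96*x*y - 192*y^2, 3*x^2 + 24*x*y + y^3 + 48*y^2, z}; counting standard monomials gives mu = 7. Corank 2; j^3 = -(x + 4*y)^3 is a perfect cube, so E-series; the 4-jet and mu = 7 give E_7.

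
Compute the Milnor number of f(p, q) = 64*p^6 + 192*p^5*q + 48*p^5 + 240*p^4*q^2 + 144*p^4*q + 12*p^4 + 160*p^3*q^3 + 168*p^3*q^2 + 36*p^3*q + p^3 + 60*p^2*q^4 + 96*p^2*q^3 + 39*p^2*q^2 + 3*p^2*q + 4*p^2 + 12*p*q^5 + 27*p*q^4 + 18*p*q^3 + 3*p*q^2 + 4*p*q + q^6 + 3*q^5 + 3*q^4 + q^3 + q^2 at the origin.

The Hessian of f at 0 is [[8, 4], [4, 2]] with rank 1, so corank 1. A Groebner basis of the Jacobian ideal J(f) in C{p,q} is {q^2, p + q/2}; counting standard monomials gives mu = 2. Corank 1: A-series; mu = 2 gives A_2.

2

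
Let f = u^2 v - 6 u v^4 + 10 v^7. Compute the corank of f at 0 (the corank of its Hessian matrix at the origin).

2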